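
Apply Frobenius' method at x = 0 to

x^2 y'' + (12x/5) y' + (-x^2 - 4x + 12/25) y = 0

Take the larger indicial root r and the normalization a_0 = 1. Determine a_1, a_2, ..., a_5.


Write in Frobenius form y'' + (p(x)/x) y' + (q(x)/x^2) y = 0:
  p(x) = 12/5,  q(x) = -x^2 - 4x + 12/25.
Indicial equation: r(r-1) + (12/5) r + (12/25) = 0 -> roots r_1 = -3/5, r_2 = -4/5.
Take r = r_1 = -3/5. Let y(x) = x^r sum_{n>=0} a_n x^n with a_0 = 1.
Substitute y = x^r sum a_n x^n and match x^{r+n}. The recurrence is
  D(n) a_n - 4 a_{n-1} - 1 a_{n-2} = 0,  where D(n) = (r+n)(r+n-1) + (12/5)(r+n) + (12/25).
  a_n = [4 a_{n-1} + 1 a_{n-2}] / D(n).
Since the indicial polynomial factors as (r - r_1)(r - r_2), D(n) = (r_1 + n - r_1)(r_1 + n - r_2) = n(n + 1/5).
Evaluating step by step (a_0 = 1):
  n = 1: D(1) = 1(1 + 1/5) = 6/5; numerator = 4(1) = 4; a_1 = (4)/(6/5) = 10/3
  n = 2: D(2) = 2(2 + 1/5) = 22/5; numerator = 4(10/3) + 1(1) = 43/3; a_2 = (43/3)/(22/5) = 215/66
  n = 3: D(3) = 3(3 + 1/5) = 48/5; numerator = 4(215/66) + 1(10/3) = 180/11; a_3 = (180/11)/(48/5) = 75/44
  n = 4: D(4) = 4(4 + 1/5) = 84/5; numerator = 4(75/44) + 1(215/66) = 665/66; a_4 = (665/66)/(84/5) = 475/792
  n = 5: D(5) = 5(5 + 1/5) = 26; numerator = 4(475/792) + 1(75/44) = 1625/396; a_5 = (1625/396)/(26) = 125/792

r = -3/5; a_0 = 1; a_1 = 10/3; a_2 = 215/66; a_3 = 75/44; a_4 = 475/792; a_5 = 125/792


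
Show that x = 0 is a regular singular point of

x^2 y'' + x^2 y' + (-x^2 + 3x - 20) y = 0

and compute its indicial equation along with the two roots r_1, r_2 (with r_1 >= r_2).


Divide by x^2 to reach normal form y'' + P_1(x) y' + P_2(x) y = 0 with P_1(x) = 1 and P_2(x) = -1 + 3/x - 20/x^2.
x = 0 is a singular point because the y-coefficient -1 + 3/x - 20/x^2 has a pole at x = 0.
It is a regular singular point because x P_1(x) = p(x) = x and x^2 P_2(x) = q(x) = -x^2 + 3x - 20 are polynomials, hence analytic at x = 0.
p(0) = 0,  q(0) = -20.
Indicial equation: r(r-1) + p(0) r + q(0) = 0, i.e. r^2 + (p(0) - 1) r + q(0) = 0, i.e. r^2 - 1 r - 20 = 0.
Discriminant: (-1)^2 - 4(-20) = 81, so r = (1 ± 9)/2.
Solving: r_1 = 5, r_2 = -4.

indicial: r^2 - 1 r - 20 = 0; roots r_1 = 5, r_2 = -4


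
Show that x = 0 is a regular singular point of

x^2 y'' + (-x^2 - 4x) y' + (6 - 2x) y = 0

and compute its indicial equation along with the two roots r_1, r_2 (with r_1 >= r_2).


Divide by x^2 to reach normal form y'' + P_1(x) y' + P_2(x) y = 0 with P_1(x) = -1 - 4/x and P_2(x) = -2/x + 6/x^2.
x = 0 is a singular point because the y'-coefficient -1 - 4/x has a pole at x = 0 and the y-coefficient -2/x + 6/x^2 has a pole at x = 0.
It is a regular singular point because x P_1(x) = p(x) = -x - 4 and x^2 P_2(x) = q(x) = 6 - 2x are polynomials, hence analytic at x = 0.
p(0) = -4,  q(0) = 6.
Indicial equation: r(r-1) + p(0) r + q(0) = 0, i.e. r^2 + (p(0) - 1) r + q(0) = 0, i.e. r^2 - 5 r + 6 = 0.
Discriminant: (-5)^2 - 4(6) = 1, so r = (5 ± 1)/2.
Solving: r_1 = 3, r_2 = 2.

indicial: r^2 - 5 r + 6 = 0; roots r_1 = 3, r_2 = 2


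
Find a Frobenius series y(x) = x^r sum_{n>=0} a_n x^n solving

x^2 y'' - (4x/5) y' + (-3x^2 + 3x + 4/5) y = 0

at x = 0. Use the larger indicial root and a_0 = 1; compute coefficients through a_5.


Write in Frobenius form y'' + (p(x)/x) y' + (q(x)/x^2) y = 0:
  p(x) = -4/5,  q(x) = -3x^2 + 3x + 4/5.
Indicial equation: r(r-1) + (-4/5) r + (4/5) = 0 -> roots r_1 = 1, r_2 = 4/5.
Take r = r_1 = 1. Let y(x) = x^r sum_{n>=0} a_n x^n with a_0 = 1.
Substitute y = x^r sum a_n x^n and match x^{r+n}. The recurrence is
  D(n) a_n + 3 a_{n-1} - 3 a_{n-2} = 0,  where D(n) = (r+n)(r+n-1) + (-4/5)(r+n) + (4/5).
  a_n = [-3 a_{n-1} + 3 a_{n-2}] / D(n).
Since the indicial polynomial factors as (r - r_1)(r - r_2), D(n) = (r_1 + n - r_1)(r_1 + n - r_2) = n(n + 1/5).
Evaluating step by step (a_0 = 1):
  n = 1: D(1) = 1(1 + 1/5) = 6/5; numerator = -3(1) = -3; a_1 = (-3)/(6/5) = -5/2
  n = 2: D(2) = 2(2 + 1/5) = 22/5; numerator = -3(-5/2) + 3(1) = 21/2; a_2 = (21/2)/(22/5) = 105/44
  n = 3: D(3) = 3(3 + 1/5) = 48/5; numerator = -3(105/44) + 3(-5/2) = -645/44; a_3 = (-645/44)/(48/5) = -1075/704
  n = 4: D(4) = 4(4 + 1/5) = 84/5; numerator = -3(-1075/704) + 3(105/44) = 8265/704; a_4 = (8265/704)/(84/5) = 13775/19712
  n = 5: D(5) = 5(5 + 1/5) = 26; numerator = -3(13775/19712) + 3(-1075/704) = -131625/19712; a_5 = (-131625/19712)/(26) = -10125/39424

r = 1; a_0 = 1; a_1 = -5/2; a_2 = 105/44; a_3 = -1075/704; a_4 = 13775/19712; a_5 = -10125/39424


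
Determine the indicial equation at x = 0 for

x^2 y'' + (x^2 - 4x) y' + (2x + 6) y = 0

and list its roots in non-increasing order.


Divide by x^2 to reach normal form y'' + P_1(x) y' + P_2(x) y = 0 with P_1(x) = 1 - 4/x and P_2(x) = 2/x + 6/x^2.
x = 0 is a singular point because the y'-coefficient 1 - 4/x has a pole at x = 0 and the y-coefficient 2/x + 6/x^2 has a pole at x = 0.
It is a regular singular point because x P_1(x) = p(x) = x - 4 and x^2 P_2(x) = q(x) = 2x + 6 are polynomials, hence analytic at x = 0.
p(0) = -4,  q(0) = 6.
Indicial equation: r(r-1) + p(0) r + q(0) = 0, i.e. r^2 + (p(0) - 1) r + q(0) = 0, i.e. r^2 - 5 r + 6 = 0.
Discriminant: (-5)^2 - 4(6) = 1, so r = (5 ± 1)/2.
Solving: r_1 = 3, r_2 = 2.

indicial: r^2 - 5 r + 6 = 0; roots r_1 = 3, r_2 = 2


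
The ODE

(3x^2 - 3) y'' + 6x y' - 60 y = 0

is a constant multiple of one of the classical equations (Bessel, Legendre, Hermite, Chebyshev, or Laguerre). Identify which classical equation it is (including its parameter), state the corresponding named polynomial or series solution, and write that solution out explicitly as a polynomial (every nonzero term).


All three coefficients share the factor -3; dividing through by -3 gives  (1 - x^2) y'' - 2x y' + 20 y = 0.
This matches the Legendre equation (1 - x^2) y'' - 2x y' + n(n+1) y = 0 (note the -2x y' term) with n(n+1) = 20, so n = 4; the polynomial solution is P_4(x).
With y = sum_k a_k x^k, matching x^k gives (k+2)(k+1) a_{k+2} = [k(k+1) - n(n+1)] a_k = (k - 4)(k + 5) a_k. The right side vanishes at k = 4, so the series with the parity of 4 terminates at degree 4.
Standard normalization (P_n(1) = 1): leading coefficient (2n)!/(2^n (n!)^2) = 40320/(16*576) = 35/8, so a_4 = 35/8. Work downward with a_k = (k+1)(k+2) a_{k+2} / ((k - 4)(k + 5)):
  a_2 = (3)(4)(35/8) / ((2 - 4)(2 + 5)) = (105/2)/(-14) = -15/4
  a_0 = (1)(2)(-15/4) / ((0 - 4)(0 + 5)) = (-15/2)/(-20) = 3/8
Hence P_4(x) = 35 x^4/8 - 15 x^2/4 + 3/8.

P_4(x); series = 35 x^4/8 - 15 x^2/4 + 3/8


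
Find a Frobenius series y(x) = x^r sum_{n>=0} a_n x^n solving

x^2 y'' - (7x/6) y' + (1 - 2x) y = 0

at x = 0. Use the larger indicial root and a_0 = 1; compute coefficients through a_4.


Write in Frobenius form y'' + (p(x)/x) y' + (q(x)/x^2) y = 0:
  p(x) = -7/6,  q(x) = 1 - 2x.
Indicial equation: r(r-1) + (-7/6) r + (1) = 0 -> roots r_1 = 3/2, r_2 = 2/3.
Take r = r_1 = 3/2. Let y(x) = x^r sum_{n>=0} a_n x^n with a_0 = 1.
Substitute y = x^r sum a_n x^n and match x^{r+n}. The recurrence is
  D(n) a_n - 2 a_{n-1} = 0,  where D(n) = (r+n)(r+n-1) + (-7/6)(r+n) + (1).
  a_n = 2 / D(n) * a_{n-1}.
Since the indicial polynomial factors as (r - r_1)(r - r_2), D(n) = (r_1 + n - r_1)(r_1 + n - r_2) = n(n + 5/6).
Evaluating step by step (a_0 = 1):
  n = 1: D(1) = 1(1 + 5/6) = 11/6; numerator = 2(1) = 2; a_1 = (2)/(11/6) = 12/11
  n = 2: D(2) = 2(2 + 5/6) = 17/3; numerator = 2(12/11) = 24/11; a_2 = (24/11)/(17/3) = 72/187
  n = 3: D(3) = 3(3 + 5/6) = 23/2; numerator = 2(72/187) = 144/187; a_3 = (144/187)/(23/2) = 288/4301
  n = 4: D(4) = 4(4 + 5/6) = 58/3; numerator = 2(288/4301) = 576/4301; a_4 = (576/4301)/(58/3) = 864/124729

r = 3/2; a_0 = 1; a_1 = 12/11; a_2 = 72/187; a_3 = 288/4301; a_4 = 864/124729


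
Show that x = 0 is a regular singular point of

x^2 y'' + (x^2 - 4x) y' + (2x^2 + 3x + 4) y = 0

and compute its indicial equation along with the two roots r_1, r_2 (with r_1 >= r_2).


Divide by x^2 to reach normal form y'' + P_1(x) y' + P_2(x) y = 0 with P_1(x) = 1 - 4/x and P_2(x) = 2 + 3/x + 4/x^2.
x = 0 is a singular point because the y'-coefficient 1 - 4/x has a pole at x = 0 and the y-coefficient 2 + 3/x + 4/x^2 has a pole at x = 0.
It is a regular singular point because x P_1(x) = p(x) = x - 4 and x^2 P_2(x) = q(x) = 2x^2 + 3x + 4 are polynomials, hence analytic at x = 0.
p(0) = -4,  q(0) = 4.
Indicial equation: r(r-1) + p(0) r + q(0) = 0, i.e. r^2 + (p(0) - 1) r + q(0) = 0, i.e. r^2 - 5 r + 4 = 0.
Discriminant: (-5)^2 - 4(4) = 9, so r = (5 ± 3)/2.
Solving: r_1 = 4, r_2 = 1.

indicial: r^2 - 5 r + 4 = 0; roots r_1 = 4, r_2 = 1


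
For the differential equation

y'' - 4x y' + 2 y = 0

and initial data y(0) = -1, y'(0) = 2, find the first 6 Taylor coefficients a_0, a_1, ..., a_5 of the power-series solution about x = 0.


Ansatz: y(x) = sum_{n>=0} a_n x^n, so y'(x) = sum_{n>=1} n a_n x^(n-1) and y''(x) = sum_{n>=2} n(n-1) a_n x^(n-2).
Substitute into P(x) y'' + Q(x) y' + R(x) y = 0 with P(x) = 1, Q(x) = -4x, R(x) = 2, and match powers of x.
Initial conditions: a_0 = -1, a_1 = 2.
Setting the coefficient of each power of x to zero and solving order by order (substituting the coefficients already found):
  x^0: 2 a_2 + 2 a_0 = 0  ->  2 a_2 = -2 a_0 = 2  ->  a_2 = 1
  x^1: 6 a_3 - 2 a_1 = 0  ->  6 a_3 = 2 a_1 = 4  ->  a_3 = 2/3
  x^2: 12 a_4 - 6 a_2 = 0  ->  12 a_4 = 6 a_2 = 6  ->  a_4 = 1/2
  x^3: 20 a_5 - 10 a_3 = 0  ->  20 a_5 = 10 a_3 = 20/3  ->  a_5 = 1/3
Truncated series: y(x) = -1 + 2 x + x^2 + (2/3) x^3 + (1/2) x^4 + (1/3) x^5 + O(x^6).

a_0 = -1; a_1 = 2; a_2 = 1; a_3 = 2/3; a_4 = 1/2; a_5 = 1/3


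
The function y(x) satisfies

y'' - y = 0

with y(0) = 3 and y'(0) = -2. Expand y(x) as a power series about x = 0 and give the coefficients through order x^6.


Ansatz: y(x) = sum_{n>=0} a_n x^n, so y'(x) = sum_{n>=1} n a_n x^(n-1) and y''(x) = sum_{n>=2} n(n-1) a_n x^(n-2).
Substitute into P(x) y'' + Q(x) y' + R(x) y = 0 with P(x) = 1, Q(x) = 0, R(x) = -1, and match powers of x.
Initial conditions: a_0 = 3, a_1 = -2.
Setting the coefficient of each power of x to zero and solving order by order (substituting the coefficients already found):
  x^0: 2 a_2 - a_0 = 0  ->  2 a_2 = a_0 = 3  ->  a_2 = 3/2
  x^1: 6 a_3 - a_1 = 0  ->  6 a_3 = a_1 = -2  ->  a_3 = -1/3
  x^2: 12 a_4 - a_2 = 0  ->  12 a_4 = a_2 = 3/2  ->  a_4 = 1/8
  x^3: 20 a_5 - a_3 = 0  ->  20 a_5 = a_3 = -1/3  ->  a_5 = -1/60
  x^4: 30 a_6 - a_4 = 0  ->  30 a_6 = a_4 = 1/8  ->  a_6 = 1/240
Truncated series: y(x) = 3 - 2 x + (3/2) x^2 - (1/3) x^3 + (1/8) x^4 - (1/60) x^5 + (1/240) x^6 + O(x^7).

a_0 = 3; a_1 = -2; a_2 = 3/2; a_3 = -1/3; a_4 = 1/8; a_5 = -1/60; a_6 = 1/240


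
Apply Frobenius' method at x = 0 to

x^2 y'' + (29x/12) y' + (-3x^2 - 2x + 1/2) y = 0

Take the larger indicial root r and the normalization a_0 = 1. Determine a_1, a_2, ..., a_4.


Write in Frobenius form y'' + (p(x)/x) y' + (q(x)/x^2) y = 0:
  p(x) = 29/12,  q(x) = -3x^2 - 2x + 1/2.
Indicial equation: r(r-1) + (29/12) r + (1/2) = 0 -> roots r_1 = -2/3, r_2 = -3/4.
Take r = r_1 = -2/3. Let y(x) = x^r sum_{n>=0} a_n x^n with a_0 = 1.
Substitute y = x^r sum a_n x^n and match x^{r+n}. The recurrence is
  D(n) a_n - 2 a_{n-1} - 3 a_{n-2} = 0,  where D(n) = (r+n)(r+n-1) + (29/12)(r+n) + (1/2).
  a_n = [2 a_{n-1} + 3 a_{n-2}] / D(n).
Since the indicial polynomial factors as (r - r_1)(r - r_2), D(n) = (r_1 + n - r_1)(r_1 + n - r_2) = n(n + 1/12).
Evaluating step by step (a_0 = 1):
  n = 1: D(1) = 1(1 + 1/12) = 13/12; numerator = 2(1) = 2; a_1 = (2)/(13/12) = 24/13
  n = 2: D(2) = 2(2 + 1/12) = 25/6; numerator = 2(24/13) + 3(1) = 87/13; a_2 = (87/13)/(25/6) = 522/325
  n = 3: D(3) = 3(3 + 1/12) = 37/4; numerator = 2(522/325) + 3(24/13) = 2844/325; a_3 = (2844/325)/(37/4) = 11376/12025
  n = 4: D(4) = 4(4 + 1/12) = 49/3; numerator = 2(11376/12025) + 3(522/325) = 80694/12025; a_4 = (80694/12025)/(49/3) = 242082/589225

r = -2/3; a_0 = 1; a_1 = 24/13; a_2 = 522/325; a_3 = 11376/12025; a_4 = 242082/589225


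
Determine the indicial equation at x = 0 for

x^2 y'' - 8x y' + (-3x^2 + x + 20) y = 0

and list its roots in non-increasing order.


Divide by x^2 to reach normal form y'' + P_1(x) y' + P_2(x) y = 0 with P_1(x) = -8/x and P_2(x) = -3 + 1/x + 20/x^2.
x = 0 is a singular point because the y'-coefficient -8/x has a pole at x = 0 and the y-coefficient -3 + 1/x + 20/x^2 has a pole at x = 0.
It is a regular singular point because x P_1(x) = p(x) = -8 and x^2 P_2(x) = q(x) = -3x^2 + x + 20 are polynomials, hence analytic at x = 0.
p(0) = -8,  q(0) = 20.
Indicial equation: r(r-1) + p(0) r + q(0) = 0, i.e. r^2 + (p(0) - 1) r + q(0) = 0, i.e. r^2 - 9 r + 20 = 0.
Discriminant: (-9)^2 - 4(20) = 1, so r = (9 ± 1)/2.
Solving: r_1 = 5, r_2 = 4.

indicial: r^2 - 9 r + 20 = 0; roots r_1 = 5, r_2 = 4


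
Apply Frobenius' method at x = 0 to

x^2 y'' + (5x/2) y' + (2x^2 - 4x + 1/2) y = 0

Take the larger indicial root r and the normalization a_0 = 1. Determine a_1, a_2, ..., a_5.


Write in Frobenius form y'' + (p(x)/x) y' + (q(x)/x^2) y = 0:
  p(x) = 5/2,  q(x) = 2x^2 - 4x + 1/2.
Indicial equation: r(r-1) + (5/2) r + (1/2) = 0 -> roots r_1 = -1/2, r_2 = -1.
Take r = r_1 = -1/2. Let y(x) = x^r sum_{n>=0} a_n x^n with a_0 = 1.
Substitute y = x^r sum a_n x^n and match x^{r+n}. The recurrence is
  D(n) a_n - 4 a_{n-1} + 2 a_{n-2} = 0,  where D(n) = (r+n)(r+n-1) + (5/2)(r+n) + (1/2).
  a_n = [4 a_{n-1} - 2 a_{n-2}] / D(n).
Since the indicial polynomial factors as (r - r_1)(r - r_2), D(n) = (r_1 + n - r_1)(r_1 + n - r_2) = n(n + 1/2).
Evaluating step by step (a_0 = 1):
  n = 1: D(1) = 1(1 + 1/2) = 3/2; numerator = 4(1) = 4; a_1 = (4)/(3/2) = 8/3
  n = 2: D(2) = 2(2 + 1/2) = 5; numerator = 4(8/3) - 2(1) = 26/3; a_2 = (26/3)/(5) = 26/15
  n = 3: D(3) = 3(3 + 1/2) = 21/2; numerator = 4(26/15) - 2(8/3) = 8/5; a_3 = (8/5)/(21/2) = 16/105
  n = 4: D(4) = 4(4 + 1/2) = 18; numerator = 4(16/105) - 2(26/15) = -20/7; a_4 = (-20/7)/(18) = -10/63
  n = 5: D(5) = 5(5 + 1/2) = 55/2; numerator = 4(-10/63) - 2(16/105) = -296/315; a_5 = (-296/315)/(55/2) = -592/17325

r = -1/2; a_0 = 1; a_1 = 8/3; a_2 = 26/15; a_3 = 16/105; a_4 = -10/63; a_5 = -592/17325


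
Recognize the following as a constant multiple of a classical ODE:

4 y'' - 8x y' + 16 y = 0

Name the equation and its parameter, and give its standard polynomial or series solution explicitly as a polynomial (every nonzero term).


All three coefficients share the factor 4; dividing through by 4 gives  y'' - 2x y' + 4 y = 0.
This matches the Hermite equation y'' - 2x y' + 2n y = 0 with 2n = 4, so n = 2; the polynomial solution is H_2(x).
With y = sum_k a_k x^k, matching x^k gives (k+2)(k+1) a_{k+2} = 2(k - n) a_k = 2(k - 2) a_k. The right side vanishes at k = 2, so the series with the parity of 2 terminates at degree 2.
Standard normalization: leading coefficient of H_n is 2^n, so a_2 = 2^2 = 4. Work downward with a_k = (k+1)(k+2) a_{k+2} / (2(k - n)):
  a_0 = (1)(2)(4) / (2(0 - 2)) = 8/(-4) = -2
Hence H_2(x) = 4 x^2 - 2.

H_2(x); series = 4 x^2 - 2


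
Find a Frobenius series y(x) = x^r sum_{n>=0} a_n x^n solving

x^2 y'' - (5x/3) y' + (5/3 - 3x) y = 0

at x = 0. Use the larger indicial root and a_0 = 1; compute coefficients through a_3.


Write in Frobenius form y'' + (p(x)/x) y' + (q(x)/x^2) y = 0:
  p(x) = -5/3,  q(x) = 5/3 - 3x.
Indicial equation: r(r-1) + (-5/3) r + (5/3) = 0 -> roots r_1 = 5/3, r_2 = 1.
Take r = r_1 = 5/3. Let y(x) = x^r sum_{n>=0} a_n x^n with a_0 = 1.
Substitute y = x^r sum a_n x^n and match x^{r+n}. The recurrence is
  D(n) a_n - 3 a_{n-1} = 0,  where D(n) = (r+n)(r+n-1) + (-5/3)(r+n) + (5/3).
  a_n = 3 / D(n) * a_{n-1}.
Since the indicial polynomial factors as (r - r_1)(r - r_2), D(n) = (r_1 + n - r_1)(r_1 + n - r_2) = n(n + 2/3).
Evaluating step by step (a_0 = 1):
  n = 1: D(1) = 1(1 + 2/3) = 5/3; numerator = 3(1) = 3; a_1 = (3)/(5/3) = 9/5
  n = 2: D(2) = 2(2 + 2/3) = 16/3; numerator = 3(9/5) = 27/5; a_2 = (27/5)/(16/3) = 81/80
  n = 3: D(3) = 3(3 + 2/3) = 11; numerator = 3(81/80) = 243/80; a_3 = (243/80)/(11) = 243/880

r = 5/3; a_0 = 1; a_1 = 9/5; a_2 = 81/80; a_3 = 243/880


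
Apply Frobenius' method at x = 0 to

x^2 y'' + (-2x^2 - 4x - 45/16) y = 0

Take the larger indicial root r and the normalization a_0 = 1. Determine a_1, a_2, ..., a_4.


Write in Frobenius form y'' + (p(x)/x) y' + (q(x)/x^2) y = 0:
  p(x) = 0,  q(x) = -2x^2 - 4x - 45/16.
Indicial equation: r(r-1) + (0) r + (-45/16) = 0 -> roots r_1 = 9/4, r_2 = -5/4.
Take r = r_1 = 9/4. Let y(x) = x^r sum_{n>=0} a_n x^n with a_0 = 1.
Substitute y = x^r sum a_n x^n and match x^{r+n}. The recurrence is
  D(n) a_n - 4 a_{n-1} - 2 a_{n-2} = 0,  where D(n) = (r+n)(r+n-1) + (0)(r+n) + (-45/16).
  a_n = [4 a_{n-1} + 2 a_{n-2}] / D(n).
Since the indicial polynomial factors as (r - r_1)(r - r_2), D(n) = (r_1 + n - r_1)(r_1 + n - r_2) = n(n + 7/2).
Evaluating step by step (a_0 = 1):
  n = 1: D(1) = 1(1 + 7/2) = 9/2; numerator = 4(1) = 4; a_1 = (4)/(9/2) = 8/9
  n = 2: D(2) = 2(2 + 7/2) = 11; numerator = 4(8/9) + 2(1) = 50/9; a_2 = (50/9)/(11) = 50/99
  n = 3: D(3) = 3(3 + 7/2) = 39/2; numerator = 4(50/99) + 2(8/9) = 376/99; a_3 = (376/99)/(39/2) = 752/3861
  n = 4: D(4) = 4(4 + 7/2) = 30; numerator = 4(752/3861) + 2(50/99) = 628/351; a_4 = (628/351)/(30) = 314/5265

r = 9/4; a_0 = 1; a_1 = 8/9; a_2 = 50/99; a_3 = 752/3861; a_4 = 314/5265


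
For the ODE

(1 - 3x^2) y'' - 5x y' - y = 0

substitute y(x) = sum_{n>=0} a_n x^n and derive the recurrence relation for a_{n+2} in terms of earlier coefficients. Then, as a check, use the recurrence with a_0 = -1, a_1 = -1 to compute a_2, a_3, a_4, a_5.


Substitute y = sum_n a_n x^n.
(1 - 3 x^2) y'' contributes (n+2)(n+1) a_{n+2} - 3 n(n-1) a_n at x^n.
-5 x y'(x) contributes -5 n a_n at x^n.
-y(x) contributes -1 a_n at x^n.
Matching x^n: (n+2)(n+1) a_{n+2} + (-3 n(n-1) - 5 n - 1) a_n = 0.
Thus a_{n+2} = (3 n(n-1) + 5 n + 1) / ((n+1)(n+2)) * a_n.

Check with a_0 = -1, a_1 = -1 (apply the recurrence for n = 0, 1, 2, 3): a_0 = -1, a_1 = -1, a_2 = -1/2, a_3 = -1, a_4 = -17/24, a_5 = -17/10.

a_(n+2) = (3 n(n-1) + 5 n + 1) / ((n+1)(n+2)) * a_n; check: a_0 = -1, a_1 = -1, a_2 = -1/2, a_3 = -1, a_4 = -17/24, a_5 = -17/10


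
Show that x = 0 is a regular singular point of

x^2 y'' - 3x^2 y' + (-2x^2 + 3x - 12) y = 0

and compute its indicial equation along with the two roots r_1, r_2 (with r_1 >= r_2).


Divide by x^2 to reach normal form y'' + P_1(x) y' + P_2(x) y = 0 with P_1(x) = -3 and P_2(x) = -2 + 3/x - 12/x^2.
x = 0 is a singular point because the y-coefficient -2 + 3/x - 12/x^2 has a pole at x = 0.
It is a regular singular point because x P_1(x) = p(x) = -3x and x^2 P_2(x) = q(x) = -2x^2 + 3x - 12 are polynomials, hence analytic at x = 0.
p(0) = 0,  q(0) = -12.
Indicial equation: r(r-1) + p(0) r + q(0) = 0, i.e. r^2 + (p(0) - 1) r + q(0) = 0, i.e. r^2 - 1 r - 12 = 0.
Discriminant: (-1)^2 - 4(-12) = 49, so r = (1 ± 7)/2.
Solving: r_1 = 4, r_2 = -3.

indicial: r^2 - 1 r - 12 = 0; roots r_1 = 4, r_2 = -3


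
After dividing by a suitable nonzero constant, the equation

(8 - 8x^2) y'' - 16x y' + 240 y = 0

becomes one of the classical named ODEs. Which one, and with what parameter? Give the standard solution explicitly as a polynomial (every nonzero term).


All three coefficients share the factor 8; dividing through by 8 gives  (1 - x^2) y'' - 2x y' + 30 y = 0.
This matches the Legendre equation (1 - x^2) y'' - 2x y' + n(n+1) y = 0 (note the -2x y' term) with n(n+1) = 30, so n = 5; the polynomial solution is P_5(x).
With y = sum_k a_k x^k, matching x^k gives (k+2)(k+1) a_{k+2} = [k(k+1) - n(n+1)] a_k = (k - 5)(k + 6) a_k. The right side vanishes at k = 5, so the series with the parity of 5 terminates at degree 5.
Standard normalization (P_n(1) = 1): leading coefficient (2n)!/(2^n (n!)^2) = 3628800/(32*14400) = 63/8, so a_5 = 63/8. Work downward with a_k = (k+1)(k+2) a_{k+2} / ((k - 5)(k + 6)):
  a_3 = (4)(5)(63/8) / ((3 - 5)(3 + 6)) = (315/2)/(-18) = -35/4
  a_1 = (2)(3)(-35/4) / ((1 - 5)(1 + 6)) = (-105/2)/(-28) = 15/8
Hence P_5(x) = 63 x^5/8 - 35 x^3/4 + 15 x/8.

P_5(x); series = 63 x^5/8 - 35 x^3/4 + 15 x/8


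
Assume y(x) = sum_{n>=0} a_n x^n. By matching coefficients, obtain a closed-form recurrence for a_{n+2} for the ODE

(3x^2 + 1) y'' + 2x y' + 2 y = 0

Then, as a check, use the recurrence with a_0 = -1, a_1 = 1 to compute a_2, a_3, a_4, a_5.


Substitute y = sum_n a_n x^n.
(1 + 3 x^2) y'' contributes (n+2)(n+1) a_{n+2} + 3 n(n-1) a_n at x^n.
2 x y'(x) contributes 2 n a_n at x^n.
2 y(x) contributes 2 a_n at x^n.
Matching x^n: (n+2)(n+1) a_{n+2} + (3 n(n-1) + 2 n + 2) a_n = 0.
Thus a_{n+2} = (-3 n(n-1) - 2 n - 2) / ((n+1)(n+2)) * a_n.

Check with a_0 = -1, a_1 = 1 (apply the recurrence for n = 0, 1, 2, 3): a_0 = -1, a_1 = 1, a_2 = 1, a_3 = -2/3, a_4 = -1, a_5 = 13/15.

a_(n+2) = (-3 n(n-1) - 2 n - 2) / ((n+1)(n+2)) * a_n; check: a_0 = -1, a_1 = 1, a_2 = 1, a_3 = -2/3, a_4 = -1, a_5 = 13/15


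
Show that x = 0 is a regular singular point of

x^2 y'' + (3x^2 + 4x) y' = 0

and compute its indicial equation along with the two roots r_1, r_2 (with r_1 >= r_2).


Divide by x^2 to reach normal form y'' + P_1(x) y' + P_2(x) y = 0 with P_1(x) = 3 + 4/x and P_2(x) = 0.
x = 0 is a singular point because the y'-coefficient 3 + 4/x has a pole at x = 0.
It is a regular singular point because x P_1(x) = p(x) = 3x + 4 and x^2 P_2(x) = q(x) = 0 are polynomials, hence analytic at x = 0.
p(0) = 4,  q(0) = 0.
Indicial equation: r(r-1) + p(0) r + q(0) = 0, i.e. r^2 + (p(0) - 1) r + q(0) = 0, i.e. r^2 + 3 r = 0.
Discriminant: (3)^2 - 4(0) = 9, so r = (-3 ± 3)/2.
Solving: r_1 = 0, r_2 = -3.

indicial: r^2 + 3 r = 0; roots r_1 = 0, r_2 = -3


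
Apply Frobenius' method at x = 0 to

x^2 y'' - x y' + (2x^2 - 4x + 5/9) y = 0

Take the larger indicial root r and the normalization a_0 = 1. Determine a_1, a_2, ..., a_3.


Write in Frobenius form y'' + (p(x)/x) y' + (q(x)/x^2) y = 0:
  p(x) = -1,  q(x) = 2x^2 - 4x + 5/9.
Indicial equation: r(r-1) + (-1) r + (5/9) = 0 -> roots r_1 = 5/3, r_2 = 1/3.
Take r = r_1 = 5/3. Let y(x) = x^r sum_{n>=0} a_n x^n with a_0 = 1.
Substitute y = x^r sum a_n x^n and match x^{r+n}. The recurrence is
  D(n) a_n - 4 a_{n-1} + 2 a_{n-2} = 0,  where D(n) = (r+n)(r+n-1) + (-1)(r+n) + (5/9).
  a_n = [4 a_{n-1} - 2 a_{n-2}] / D(n).
Since the indicial polynomial factors as (r - r_1)(r - r_2), D(n) = (r_1 + n - r_1)(r_1 + n - r_2) = n(n + 4/3).
Evaluating step by step (a_0 = 1):
  n = 1: D(1) = 1(1 + 4/3) = 7/3; numerator = 4(1) = 4; a_1 = (4)/(7/3) = 12/7
  n = 2: D(2) = 2(2 + 4/3) = 20/3; numerator = 4(12/7) - 2(1) = 34/7; a_2 = (34/7)/(20/3) = 51/70
  n = 3: D(3) = 3(3 + 4/3) = 13; numerator = 4(51/70) - 2(12/7) = -18/35; a_3 = (-18/35)/(13) = -18/455

r = 5/3; a_0 = 1; a_1 = 12/7; a_2 = 51/70; a_3 = -18/455


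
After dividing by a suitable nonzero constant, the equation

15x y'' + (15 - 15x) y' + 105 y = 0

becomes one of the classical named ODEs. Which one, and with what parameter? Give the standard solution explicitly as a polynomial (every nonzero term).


All three coefficients share the factor 15; dividing through by 15 gives  x y'' + (1 - x) y' + 7 y = 0.
This matches the Laguerre equation x y'' + (1 - x) y' + n y = 0 with n = 7; the polynomial solution is L_7(x).
With y = sum_k a_k x^k, matching x^k gives (k+1)k a_{k+1} + (k+1) a_{k+1} - k a_k + n a_k = 0, i.e. (k+1)^2 a_{k+1} = (k - n) a_k = (k - 7) a_k. The right side vanishes at k = 7, so the series terminates at degree 7.
Standard normalization L_n(0) = 1 gives a_0 = 1. Work upward with a_{k+1} = (k - 7) a_k / (k+1)^2:
  a_1 = (0 - 7)(1) / 1^2 = -7/1 = -7
  a_2 = (1 - 7)(-7) / 2^2 = 42/4 = 21/2
  a_3 = (2 - 7)(21/2) / 3^2 = (-105/2)/9 = -35/6
  a_4 = (3 - 7)(-35/6) / 4^2 = (70/3)/16 = 35/24
  a_5 = (4 - 7)(35/24) / 5^2 = (-35/8)/25 = -7/40
  a_6 = (5 - 7)(-7/40) / 6^2 = (7/20)/36 = 7/720
  a_7 = (6 - 7)(7/720) / 7^2 = (-7/720)/49 = -1/5040
Hence L_7(x) = -x^7/5040 + 7 x^6/720 - 7 x^5/40 + 35 x^4/24 - 35 x^3/6 + 21 x^2/2 - 7 x + 1.

L_7(x); series = -x^7/5040 + 7 x^6/720 - 7 x^5/40 + 35 x^4/24 - 35 x^3/6 + 21 x^2/2 - 7 x + 1


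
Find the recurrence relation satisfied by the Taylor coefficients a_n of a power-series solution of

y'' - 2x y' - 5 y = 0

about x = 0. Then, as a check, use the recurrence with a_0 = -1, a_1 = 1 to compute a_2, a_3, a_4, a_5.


Substitute y = sum_n a_n x^n.
y''(x) has coefficient (n+2)(n+1) a_{n+2} at x^n;
-2 x y'(x) has coefficient -2 n a_n at x^n (shift);
-5 y(x) has coefficient -5 a_n at x^n.
Matching x^n: (n+2)(n+1) a_{n+2} + (-2n - 5) a_n = 0.
Thus a_{n+2} = (2n + 5) / ((n+1)(n+2)) * a_n.

Check with a_0 = -1, a_1 = 1 (apply the recurrence for n = 0, 1, 2, 3): a_0 = -1, a_1 = 1, a_2 = -5/2, a_3 = 7/6, a_4 = -15/8, a_5 = 77/120.

a_(n+2) = (2n + 5) / ((n+1)(n+2)) * a_n; check: a_0 = -1, a_1 = 1, a_2 = -5/2, a_3 = 7/6, a_4 = -15/8, a_5 = 77/120


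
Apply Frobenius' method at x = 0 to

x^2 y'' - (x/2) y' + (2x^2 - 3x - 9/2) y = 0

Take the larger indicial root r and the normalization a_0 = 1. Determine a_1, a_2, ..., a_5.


Write in Frobenius form y'' + (p(x)/x) y' + (q(x)/x^2) y = 0:
  p(x) = -1/2,  q(x) = 2x^2 - 3x - 9/2.
Indicial equation: r(r-1) + (-1/2) r + (-9/2) = 0 -> roots r_1 = 3, r_2 = -3/2.
Take r = r_1 = 3. Let y(x) = x^r sum_{n>=0} a_n x^n with a_0 = 1.
Substitute y = x^r sum a_n x^n and match x^{r+n}. The recurrence is
  D(n) a_n - 3 a_{n-1} + 2 a_{n-2} = 0,  where D(n) = (r+n)(r+n-1) + (-1/2)(r+n) + (-9/2).
  a_n = [3 a_{n-1} - 2 a_{n-2}] / D(n).
Since the indicial polynomial factors as (r - r_1)(r - r_2), D(n) = (r_1 + n - r_1)(r_1 + n - r_2) = n(n + 9/2).
Evaluating step by step (a_0 = 1):
  n = 1: D(1) = 1(1 + 9/2) = 11/2; numerator = 3(1) = 3; a_1 = (3)/(11/2) = 6/11
  n = 2: D(2) = 2(2 + 9/2) = 13; numerator = 3(6/11) - 2(1) = -4/11; a_2 = (-4/11)/(13) = -4/143
  n = 3: D(3) = 3(3 + 9/2) = 45/2; numerator = 3(-4/143) - 2(6/11) = -168/143; a_3 = (-168/143)/(45/2) = -112/2145
  n = 4: D(4) = 4(4 + 9/2) = 34; numerator = 3(-112/2145) - 2(-4/143) = -72/715; a_4 = (-72/715)/(34) = -36/12155
  n = 5: D(5) = 5(5 + 9/2) = 95/2; numerator = 3(-36/12155) - 2(-112/2145) = 268/2805; a_5 = (268/2805)/(95/2) = 536/266475

r = 3; a_0 = 1; a_1 = 6/11; a_2 = -4/143; a_3 = -112/2145; a_4 = -36/12155; a_5 = 536/266475


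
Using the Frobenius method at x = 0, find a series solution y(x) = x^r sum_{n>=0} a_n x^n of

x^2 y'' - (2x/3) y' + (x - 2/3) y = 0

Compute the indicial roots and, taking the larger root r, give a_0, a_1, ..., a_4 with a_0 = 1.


Write in Frobenius form y'' + (p(x)/x) y' + (q(x)/x^2) y = 0:
  p(x) = -2/3,  q(x) = x - 2/3.
Indicial equation: r(r-1) + (-2/3) r + (-2/3) = 0 -> roots r_1 = 2, r_2 = -1/3.
Take r = r_1 = 2. Let y(x) = x^r sum_{n>=0} a_n x^n with a_0 = 1.
Substitute y = x^r sum a_n x^n and match x^{r+n}. The recurrence is
  D(n) a_n + 1 a_{n-1} = 0,  where D(n) = (r+n)(r+n-1) + (-2/3)(r+n) + (-2/3).
  a_n = -1 / D(n) * a_{n-1}.
Since the indicial polynomial factors as (r - r_1)(r - r_2), D(n) = (r_1 + n - r_1)(r_1 + n - r_2) = n(n + 7/3).
Evaluating step by step (a_0 = 1):
  n = 1: D(1) = 1(1 + 7/3) = 10/3; numerator = -1(1) = -1; a_1 = (-1)/(10/3) = -3/10
  n = 2: D(2) = 2(2 + 7/3) = 26/3; numerator = -1(-3/10) = 3/10; a_2 = (3/10)/(26/3) = 9/260
  n = 3: D(3) = 3(3 + 7/3) = 16; numerator = -1(9/260) = -9/260; a_3 = (-9/260)/(16) = -9/4160
  n = 4: D(4) = 4(4 + 7/3) = 76/3; numerator = -1(-9/4160) = 9/4160; a_4 = (9/4160)/(76/3) = 27/316160

r = 2; a_0 = 1; a_1 = -3/10; a_2 = 9/260; a_3 = -9/4160; a_4 = 27/316160


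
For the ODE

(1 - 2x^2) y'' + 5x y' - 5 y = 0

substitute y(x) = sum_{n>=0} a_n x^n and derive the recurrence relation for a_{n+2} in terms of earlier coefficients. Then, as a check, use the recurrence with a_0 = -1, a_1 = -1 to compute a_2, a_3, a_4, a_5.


Substitute y = sum_n a_n x^n.
(1 - 2 x^2) y'' contributes (n+2)(n+1) a_{n+2} - 2 n(n-1) a_n at x^n.
5 x y'(x) contributes 5 n a_n at x^n.
-5 y(x) contributes -5 a_n at x^n.
Matching x^n: (n+2)(n+1) a_{n+2} + (-2 n(n-1) + 5 n - 5) a_n = 0.
Thus a_{n+2} = (2 n(n-1) - 5 n + 5) / ((n+1)(n+2)) * a_n.

Check with a_0 = -1, a_1 = -1 (apply the recurrence for n = 0, 1, 2, 3): a_0 = -1, a_1 = -1, a_2 = -5/2, a_3 = 0, a_4 = 5/24, a_5 = 0.

a_(n+2) = (2 n(n-1) - 5 n + 5) / ((n+1)(n+2)) * a_n; check: a_0 = -1, a_1 = -1, a_2 = -5/2, a_3 = 0, a_4 = 5/24, a_5 = 0


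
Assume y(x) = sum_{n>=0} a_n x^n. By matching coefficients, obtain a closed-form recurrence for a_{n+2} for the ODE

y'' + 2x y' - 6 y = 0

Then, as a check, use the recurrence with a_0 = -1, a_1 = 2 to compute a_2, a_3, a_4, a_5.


Substitute y = sum_n a_n x^n.
y''(x) has coefficient (n+2)(n+1) a_{n+2} at x^n;
2 x y'(x) has coefficient 2 n a_n at x^n (shift);
-6 y(x) has coefficient -6 a_n at x^n.
Matching x^n: (n+2)(n+1) a_{n+2} + (2n - 6) a_n = 0.
Thus a_{n+2} = (-2n + 6) / ((n+1)(n+2)) * a_n.

Check with a_0 = -1, a_1 = 2 (apply the recurrence for n = 0, 1, 2, 3): a_0 = -1, a_1 = 2, a_2 = -3, a_3 = 4/3, a_4 = -1/2, a_5 = 0.

a_(n+2) = (-2n + 6) / ((n+1)(n+2)) * a_n; check: a_0 = -1, a_1 = 2, a_2 = -3, a_3 = 4/3, a_4 = -1/2, a_5 = 0


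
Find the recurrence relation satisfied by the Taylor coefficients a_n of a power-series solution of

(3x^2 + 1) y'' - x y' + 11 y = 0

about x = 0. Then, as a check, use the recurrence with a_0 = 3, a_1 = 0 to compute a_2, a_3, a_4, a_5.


Substitute y = sum_n a_n x^n.
(1 + 3 x^2) y'' contributes (n+2)(n+1) a_{n+2} + 3 n(n-1) a_n at x^n.
-x y'(x) contributes -n a_n at x^n.
11 y(x) contributes 11 a_n at x^n.
Matching x^n: (n+2)(n+1) a_{n+2} + (3 n(n-1) - n + 11) a_n = 0.
Thus a_{n+2} = (-3 n(n-1) + n - 11) / ((n+1)(n+2)) * a_n.

Check with a_0 = 3, a_1 = 0 (apply the recurrence for n = 0, 1, 2, 3): a_0 = 3, a_1 = 0, a_2 = -33/2, a_3 = 0, a_4 = 165/8, a_5 = 0.

a_(n+2) = (-3 n(n-1) + n - 11) / ((n+1)(n+2)) * a_n; check: a_0 = 3, a_1 = 0, a_2 = -33/2, a_3 = 0, a_4 = 165/8, a_5 = 0


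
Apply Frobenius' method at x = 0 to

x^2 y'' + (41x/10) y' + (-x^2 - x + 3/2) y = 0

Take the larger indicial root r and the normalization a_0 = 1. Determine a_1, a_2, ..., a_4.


Write in Frobenius form y'' + (p(x)/x) y' + (q(x)/x^2) y = 0:
  p(x) = 41/10,  q(x) = -x^2 - x + 3/2.
Indicial equation: r(r-1) + (41/10) r + (3/2) = 0 -> roots r_1 = -3/5, r_2 = -5/2.
Take r = r_1 = -3/5. Let y(x) = x^r sum_{n>=0} a_n x^n with a_0 = 1.
Substitute y = x^r sum a_n x^n and match x^{r+n}. The recurrence is
  D(n) a_n - 1 a_{n-1} - 1 a_{n-2} = 0,  where D(n) = (r+n)(r+n-1) + (41/10)(r+n) + (3/2).
  a_n = [1 a_{n-1} + 1 a_{n-2}] / D(n).
Since the indicial polynomial factors as (r - r_1)(r - r_2), D(n) = (r_1 + n - r_1)(r_1 + n - r_2) = n(n + 19/10).
Evaluating step by step (a_0 = 1):
  n = 1: D(1) = 1(1 + 19/10) = 29/10; numerator = 1(1) = 1; a_1 = (1)/(29/10) = 10/29
  n = 2: D(2) = 2(2 + 19/10) = 39/5; numerator = 1(10/29) + 1(1) = 39/29; a_2 = (39/29)/(39/5) = 5/29
  n = 3: D(3) = 3(3 + 19/10) = 147/10; numerator = 1(5/29) + 1(10/29) = 15/29; a_3 = (15/29)/(147/10) = 50/1421
  n = 4: D(4) = 4(4 + 19/10) = 118/5; numerator = 1(50/1421) + 1(5/29) = 295/1421; a_4 = (295/1421)/(118/5) = 25/2842

r = -3/5; a_0 = 1; a_1 = 10/29; a_2 = 5/29; a_3 = 50/1421; a_4 = 25/2842


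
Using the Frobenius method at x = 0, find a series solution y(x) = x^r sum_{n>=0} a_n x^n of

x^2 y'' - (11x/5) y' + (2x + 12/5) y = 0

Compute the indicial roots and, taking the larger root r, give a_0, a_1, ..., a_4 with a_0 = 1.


Write in Frobenius form y'' + (p(x)/x) y' + (q(x)/x^2) y = 0:
  p(x) = -11/5,  q(x) = 2x + 12/5.
Indicial equation: r(r-1) + (-11/5) r + (12/5) = 0 -> roots r_1 = 2, r_2 = 6/5.
Take r = r_1 = 2. Let y(x) = x^r sum_{n>=0} a_n x^n with a_0 = 1.
Substitute y = x^r sum a_n x^n and match x^{r+n}. The recurrence is
  D(n) a_n + 2 a_{n-1} = 0,  where D(n) = (r+n)(r+n-1) + (-11/5)(r+n) + (12/5).
  a_n = -2 / D(n) * a_{n-1}.
Since the indicial polynomial factors as (r - r_1)(r - r_2), D(n) = (r_1 + n - r_1)(r_1 + n - r_2) = n(n + 4/5).
Evaluating step by step (a_0 = 1):
  n = 1: D(1) = 1(1 + 4/5) = 9/5; numerator = -2(1) = -2; a_1 = (-2)/(9/5) = -10/9
  n = 2: D(2) = 2(2 + 4/5) = 28/5; numerator = -2(-10/9) = 20/9; a_2 = (20/9)/(28/5) = 25/63
  n = 3: D(3) = 3(3 + 4/5) = 57/5; numerator = -2(25/63) = -50/63; a_3 = (-50/63)/(57/5) = -250/3591
  n = 4: D(4) = 4(4 + 4/5) = 96/5; numerator = -2(-250/3591) = 500/3591; a_4 = (500/3591)/(96/5) = 625/86184

r = 2; a_0 = 1; a_1 = -10/9; a_2 = 25/63; a_3 = -250/3591; a_4 = 625/86184


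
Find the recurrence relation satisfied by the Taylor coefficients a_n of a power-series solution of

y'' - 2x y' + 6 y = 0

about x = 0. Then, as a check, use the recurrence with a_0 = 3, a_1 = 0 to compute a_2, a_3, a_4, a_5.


Substitute y = sum_n a_n x^n.
y''(x) has coefficient (n+2)(n+1) a_{n+2} at x^n;
-2 x y'(x) has coefficient -2 n a_n at x^n (shift);
6 y(x) has coefficient 6 a_n at x^n.
Matching x^n: (n+2)(n+1) a_{n+2} + (-2n + 6) a_n = 0.
Thus a_{n+2} = (2n - 6) / ((n+1)(n+2)) * a_n.

Check with a_0 = 3, a_1 = 0 (apply the recurrence for n = 0, 1, 2, 3): a_0 = 3, a_1 = 0, a_2 = -9, a_3 = 0, a_4 = 3/2, a_5 = 0.

a_(n+2) = (2n - 6) / ((n+1)(n+2)) * a_n; check: a_0 = 3, a_1 = 0, a_2 = -9, a_3 = 0, a_4 = 3/2, a_5 = 0


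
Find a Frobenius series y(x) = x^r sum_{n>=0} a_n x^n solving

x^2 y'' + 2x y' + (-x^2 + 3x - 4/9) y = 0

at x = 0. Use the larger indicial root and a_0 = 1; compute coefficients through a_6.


Write in Frobenius form y'' + (p(x)/x) y' + (q(x)/x^2) y = 0:
  p(x) = 2,  q(x) = -x^2 + 3x - 4/9.
Indicial equation: r(r-1) + (2) r + (-4/9) = 0 -> roots r_1 = 1/3, r_2 = -4/3.
Take r = r_1 = 1/3. Let y(x) = x^r sum_{n>=0} a_n x^n with a_0 = 1.
Substitute y = x^r sum a_n x^n and match x^{r+n}. The recurrence is
  D(n) a_n + 3 a_{n-1} - 1 a_{n-2} = 0,  where D(n) = (r+n)(r+n-1) + (2)(r+n) + (-4/9).
  a_n = [-3 a_{n-1} + 1 a_{n-2}] / D(n).
Since the indicial polynomial factors as (r - r_1)(r - r_2), D(n) = (r_1 + n - r_1)(r_1 + n - r_2) = n(n + 5/3).
Evaluating step by step (a_0 = 1):
  n = 1: D(1) = 1(1 + 5/3) = 8/3; numerator = -3(1) = -3; a_1 = (-3)/(8/3) = -9/8
  n = 2: D(2) = 2(2 + 5/3) = 22/3; numerator = -3(-9/8) + 1(1) = 35/8; a_2 = (35/8)/(22/3) = 105/176
  n = 3: D(3) = 3(3 + 5/3) = 14; numerator = -3(105/176) + 1(-9/8) = -513/176; a_3 = (-513/176)/(14) = -513/2464
  n = 4: D(4) = 4(4 + 5/3) = 68/3; numerator = -3(-513/2464) + 1(105/176) = 3009/2464; a_4 = (3009/2464)/(68/3) = 531/9856
  n = 5: D(5) = 5(5 + 5/3) = 100/3; numerator = -3(531/9856) + 1(-513/2464) = -3645/9856; a_5 = (-3645/9856)/(100/3) = -2187/197120
  n = 6: D(6) = 6(6 + 5/3) = 46; numerator = -3(-2187/197120) + 1(531/9856) = 17181/197120; a_6 = (17181/197120)/(46) = 747/394240

r = 1/3; a_0 = 1; a_1 = -9/8; a_2 = 105/176; a_3 = -513/2464; a_4 = 531/9856; a_5 = -2187/197120; a_6 = 747/394240


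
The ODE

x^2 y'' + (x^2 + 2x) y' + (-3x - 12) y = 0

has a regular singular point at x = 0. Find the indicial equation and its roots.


Divide by x^2 to reach normal form y'' + P_1(x) y' + P_2(x) y = 0 with P_1(x) = 1 + 2/x and P_2(x) = -3/x - 12/x^2.
x = 0 is a singular point because the y'-coefficient 1 + 2/x has a pole at x = 0 and the y-coefficient -3/x - 12/x^2 has a pole at x = 0.
It is a regular singular point because x P_1(x) = p(x) = x + 2 and x^2 P_2(x) = q(x) = -3x - 12 are polynomials, hence analytic at x = 0.
p(0) = 2,  q(0) = -12.
Indicial equation: r(r-1) + p(0) r + q(0) = 0, i.e. r^2 + (p(0) - 1) r + q(0) = 0, i.e. r^2 + 1 r - 12 = 0.
Discriminant: (1)^2 - 4(-12) = 49, so r = (-1 ± 7)/2.
Solving: r_1 = 3, r_2 = -4.

indicial: r^2 + 1 r - 12 = 0; roots r_1 = 3, r_2 = -4


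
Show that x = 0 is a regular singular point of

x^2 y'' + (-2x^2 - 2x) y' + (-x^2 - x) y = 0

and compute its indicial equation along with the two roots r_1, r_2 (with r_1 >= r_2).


Divide by x^2 to reach normal form y'' + P_1(x) y' + P_2(x) y = 0 with P_1(x) = -2 - 2/x and P_2(x) = -1 - 1/x.
x = 0 is a singular point because the y'-coefficient -2 - 2/x has a pole at x = 0 and the y-coefficient -1 - 1/x has a pole at x = 0.
It is a regular singular point because x P_1(x) = p(x) = -2x - 2 and x^2 P_2(x) = q(x) = -x^2 - x are polynomials, hence analytic at x = 0.
p(0) = -2,  q(0) = 0.
Indicial equation: r(r-1) + p(0) r + q(0) = 0, i.e. r^2 + (p(0) - 1) r + q(0) = 0, i.e. r^2 - 3 r = 0.
Discriminant: (-3)^2 - 4(0) = 9, so r = (3 ± 3)/2.
Solving: r_1 = 3, r_2 = 0.

indicial: r^2 - 3 r = 0; roots r_1 = 3, r_2 = 0


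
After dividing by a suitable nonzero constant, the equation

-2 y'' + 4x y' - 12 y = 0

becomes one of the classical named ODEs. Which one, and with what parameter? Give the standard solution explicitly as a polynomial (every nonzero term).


All three coefficients share the factor -2; dividing through by -2 gives  y'' - 2x y' + 6 y = 0.
This matches the Hermite equation y'' - 2x y' + 2n y = 0 with 2n = 6, so n = 3; the polynomial solution is H_3(x).
With y = sum_k a_k x^k, matching x^k gives (k+2)(k+1) a_{k+2} = 2(k - n) a_k = 2(k - 3) a_k. The right side vanishes at k = 3, so the series with the parity of 3 terminates at degree 3.
Standard normalization: leading coefficient of H_n is 2^n, so a_3 = 2^3 = 8. Work downward with a_k = (k+1)(k+2) a_{k+2} / (2(k - n)):
  a_1 = (2)(3)(8) / (2(1 - 3)) = 48/(-4) = -12
Hence H_3(x) = 8 x^3 - 12 x.

H_3(x); series = 8 x^3 - 12 x


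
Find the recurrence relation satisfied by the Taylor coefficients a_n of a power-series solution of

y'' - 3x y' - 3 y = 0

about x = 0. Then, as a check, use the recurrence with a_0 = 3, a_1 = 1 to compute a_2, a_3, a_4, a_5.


Substitute y = sum_n a_n x^n.
y''(x) has coefficient (n+2)(n+1) a_{n+2} at x^n;
-3 x y'(x) has coefficient -3 n a_n at x^n (shift);
-3 y(x) has coefficient -3 a_n at x^n.
Matching x^n: (n+2)(n+1) a_{n+2} + (-3n - 3) a_n = 0.
Thus a_{n+2} = (3n + 3) / ((n+1)(n+2)) * a_n.

Check with a_0 = 3, a_1 = 1 (apply the recurrence for n = 0, 1, 2, 3): a_0 = 3, a_1 = 1, a_2 = 9/2, a_3 = 1, a_4 = 27/8, a_5 = 3/5.

a_(n+2) = (3n + 3) / ((n+1)(n+2)) * a_n; check: a_0 = 3, a_1 = 1, a_2 = 9/2, a_3 = 1, a_4 = 27/8, a_5 = 3/5


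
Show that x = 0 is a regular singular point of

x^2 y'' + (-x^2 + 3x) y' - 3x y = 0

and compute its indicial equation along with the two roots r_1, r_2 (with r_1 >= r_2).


Divide by x^2 to reach normal form y'' + P_1(x) y' + P_2(x) y = 0 with P_1(x) = -1 + 3/x and P_2(x) = -3/x.
x = 0 is a singular point because the y'-coefficient -1 + 3/x has a pole at x = 0 and the y-coefficient -3/x has a pole at x = 0.
It is a regular singular point because x P_1(x) = p(x) = 3 - x and x^2 P_2(x) = q(x) = -3x are polynomials, hence analytic at x = 0.
p(0) = 3,  q(0) = 0.
Indicial equation: r(r-1) + p(0) r + q(0) = 0, i.e. r^2 + (p(0) - 1) r + q(0) = 0, i.e. r^2 + 2 r = 0.
Discriminant: (2)^2 - 4(0) = 4, so r = (-2 ± 2)/2.
Solving: r_1 = 0, r_2 = -2.

indicial: r^2 + 2 r = 0; roots r_1 = 0, r_2 = -2


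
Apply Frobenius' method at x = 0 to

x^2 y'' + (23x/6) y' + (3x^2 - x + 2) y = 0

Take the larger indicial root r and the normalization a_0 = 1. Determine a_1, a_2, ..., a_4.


Write in Frobenius form y'' + (p(x)/x) y' + (q(x)/x^2) y = 0:
  p(x) = 23/6,  q(x) = 3x^2 - x + 2.
Indicial equation: r(r-1) + (23/6) r + (2) = 0 -> roots r_1 = -4/3, r_2 = -3/2.
Take r = r_1 = -4/3. Let y(x) = x^r sum_{n>=0} a_n x^n with a_0 = 1.
Substitute y = x^r sum a_n x^n and match x^{r+n}. The recurrence is
  D(n) a_n - 1 a_{n-1} + 3 a_{n-2} = 0,  where D(n) = (r+n)(r+n-1) + (23/6)(r+n) + (2).
  a_n = [1 a_{n-1} - 3 a_{n-2}] / D(n).
Since the indicial polynomial factors as (r - r_1)(r - r_2), D(n) = (r_1 + n - r_1)(r_1 + n - r_2) = n(n + 1/6).
Evaluating step by step (a_0 = 1):
  n = 1: D(1) = 1(1 + 1/6) = 7/6; numerator = 1(1) = 1; a_1 = (1)/(7/6) = 6/7
  n = 2: D(2) = 2(2 + 1/6) = 13/3; numerator = 1(6/7) - 3(1) = -15/7; a_2 = (-15/7)/(13/3) = -45/91
  n = 3: D(3) = 3(3 + 1/6) = 19/2; numerator = 1(-45/91) - 3(6/7) = -279/91; a_3 = (-279/91)/(19/2) = -558/1729
  n = 4: D(4) = 4(4 + 1/6) = 50/3; numerator = 1(-558/1729) - 3(-45/91) = 2007/1729; a_4 = (2007/1729)/(50/3) = 6021/86450

r = -4/3; a_0 = 1; a_1 = 6/7; a_2 = -45/91; a_3 = -558/1729; a_4 = 6021/86450


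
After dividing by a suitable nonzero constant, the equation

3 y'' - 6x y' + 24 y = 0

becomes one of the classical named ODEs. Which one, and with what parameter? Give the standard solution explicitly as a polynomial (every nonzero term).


All three coefficients share the factor 3; dividing through by 3 gives  y'' - 2x y' + 8 y = 0.
This matches the Hermite equation y'' - 2x y' + 2n y = 0 with 2n = 8, so n = 4; the polynomial solution is H_4(x).
With y = sum_k a_k x^k, matching x^k gives (k+2)(k+1) a_{k+2} = 2(k - n) a_k = 2(k - 4) a_k. The right side vanishes at k = 4, so the series with the parity of 4 terminates at degree 4.
Standard normalization: leading coefficient of H_n is 2^n, so a_4 = 2^4 = 16. Work downward with a_k = (k+1)(k+2) a_{k+2} / (2(k - n)):
  a_2 = (3)(4)(16) / (2(2 - 4)) = 192/(-4) = -48
  a_0 = (1)(2)(-48) / (2(0 - 4)) = -96/(-8) = 12
Hence H_4(x) = 16 x^4 - 48 x^2 + 12.

H_4(x); series = 16 x^4 - 48 x^2 + 12
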